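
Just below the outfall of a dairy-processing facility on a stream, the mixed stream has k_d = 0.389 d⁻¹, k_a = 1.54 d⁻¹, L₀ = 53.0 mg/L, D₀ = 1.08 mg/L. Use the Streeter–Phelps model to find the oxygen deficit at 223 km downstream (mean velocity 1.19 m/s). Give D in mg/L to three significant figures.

D ≈ 7.11 mg/L

Travel time t = x/v = 223 km / (1.19 m/s) = 223000 m / 1.19 m/s = 187400 s = 2.169 d.
k_d L₀/(k_a−k_d) = 0.389×53.0/(1.54−0.389) = 20.62/1.151 = 17.91 mg/L.
e^(−k_d t) = e^(−0.389×2.169) = 0.4301; e^(−k_a t) = e^(−1.54×2.169) = 0.03543.
D = 17.91 × (0.4301 − 0.03543) + 1.08 × 0.03543 = 7.070 + 0.03827 = 7.108 mg/L.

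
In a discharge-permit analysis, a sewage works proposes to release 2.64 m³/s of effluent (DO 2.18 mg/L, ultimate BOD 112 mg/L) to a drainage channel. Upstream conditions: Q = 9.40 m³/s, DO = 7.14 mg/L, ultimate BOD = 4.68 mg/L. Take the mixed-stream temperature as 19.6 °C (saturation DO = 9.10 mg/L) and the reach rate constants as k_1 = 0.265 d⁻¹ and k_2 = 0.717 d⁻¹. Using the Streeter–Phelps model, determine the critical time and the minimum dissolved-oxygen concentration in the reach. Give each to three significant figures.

t_c ≈ 1.75 d; minimum DO ≈ 2.54 mg/L

Mixed DO = (9.40×7.14 + 2.64×2.18)/(9.40+2.64) = 72.87/12.04 = 6.052 mg/L.
Mixed L₀ = (9.40×4.68 + 2.64×112)/(12.04) = 339.7/12.04 = 28.21 mg/L.
Initial deficit D₀ = C_s − DO₀ = 9.10 − 6.052 = 3.048 mg/L.
t_c = (1/0.4520) ln[(0.717/0.265)(1 − 3.048×0.4520/(0.265×28.21))] = 2.212 × ln(2.207) = 1.752 d.
D_c = (0.265/0.717) × 28.21 × e^(−0.265×1.752) = 0.3696 × 28.21 × 0.6287 = 6.555 mg/L.
Minimum DO = 9.10 − 6.555 = 2.545 mg/L.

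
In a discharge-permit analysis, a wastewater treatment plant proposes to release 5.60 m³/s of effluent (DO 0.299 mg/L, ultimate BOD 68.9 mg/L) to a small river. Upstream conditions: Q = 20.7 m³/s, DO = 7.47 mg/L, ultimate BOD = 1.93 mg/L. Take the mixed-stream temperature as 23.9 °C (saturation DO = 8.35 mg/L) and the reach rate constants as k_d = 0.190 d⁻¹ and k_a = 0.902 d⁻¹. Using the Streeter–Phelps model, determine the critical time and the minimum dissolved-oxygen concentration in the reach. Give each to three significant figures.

t_c ≈ 1.04 d; minimum DO ≈ 5.55 mg/L

Mixed DO = (20.7×7.47 + 5.60×0.299)/(20.7+5.60) = 156.3/26.30 = 5.943 mg/L.
Mixed L₀ = (20.7×1.93 + 5.60×68.9)/(26.30) = 425.8/26.30 = 16.19 mg/L.
Initial deficit D₀ = C_s − DO₀ = 8.35 − 5.943 = 2.407 mg/L.
t_c = (1/0.7120) ln[(0.902/0.190)(1 − 2.407×0.7120/(0.190×16.19))] = 1.404 × ln(2.103) = 1.044 d.
D_c = (0.190/0.902) × 16.19 × e^(−0.190×1.044) = 0.2106 × 16.19 × 0.8201 = 2.797 mg/L.
Minimum DO = 8.35 − 2.797 = 5.553 mg/L.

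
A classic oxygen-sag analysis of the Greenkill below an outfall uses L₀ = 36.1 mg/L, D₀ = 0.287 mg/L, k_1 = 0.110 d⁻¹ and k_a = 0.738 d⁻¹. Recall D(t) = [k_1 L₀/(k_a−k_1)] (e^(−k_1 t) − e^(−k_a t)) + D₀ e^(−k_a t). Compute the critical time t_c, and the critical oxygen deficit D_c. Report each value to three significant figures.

t_c = [1/(k_a−k_1)] ln[(k_a/k_1)(1 − D₀(k_a−k_1)/(k_1 L₀))]
= [1/(0.738−0.110)] ln[(0.738/0.110)(1 − 0.287×0.6280/(0.110×36.1))]
= (1/0.6280) ln[6.709 × 0.9546] = 1.592 × ln(6.405) = 1.592 × 1.857 = 2.957 d.
L(t_c) = L₀ e^(−k_1 t_c) = 36.1 × 0.7223 = 26.08 mg/L, and at the critical point k_a D_c = k_1 L, so D_c = (0.110/0.738) × 26.08 = 3.887 mg/L.

t_c ≈ 2.96 d; D_c ≈ 3.89 mg/L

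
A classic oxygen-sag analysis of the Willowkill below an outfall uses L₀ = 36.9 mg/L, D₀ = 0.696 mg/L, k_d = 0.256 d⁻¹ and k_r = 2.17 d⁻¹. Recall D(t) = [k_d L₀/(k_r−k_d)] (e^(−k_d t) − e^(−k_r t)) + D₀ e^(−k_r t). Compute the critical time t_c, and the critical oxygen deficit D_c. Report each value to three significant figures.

At the critical point dD/dt = 0, so k_d L₀ e^(−k_d t) = k_r D. Substituting D(t) from the Streeter–Phelps equation and solving for t gives
t_c = ln[(k_r/k_d)(1 − D₀(k_r−k_d)/(k_d L₀))] / (k_r−k_d).
Here k_r−k_d = 1.914 d⁻¹ and 1 − D₀(k_r−k_d)/(k_d L₀) = 1 − 0.696×1.914/(0.256×36.9) = 0.8590, so
t_c = ln(8.477 × 0.8590) / 1.914 = 1.985 / 1.914 = 1.037 d.
L(t_c) = L₀ e^(−k_d t_c) = 36.9 × 0.7668 = 28.29 mg/L, and at the critical point k_r D_c = k_d L, so D_c = (0.256/2.17) × 28.29 = 3.338 mg/L.

t_c ≈ 1.04 d; D_c ≈ 3.34 mg/L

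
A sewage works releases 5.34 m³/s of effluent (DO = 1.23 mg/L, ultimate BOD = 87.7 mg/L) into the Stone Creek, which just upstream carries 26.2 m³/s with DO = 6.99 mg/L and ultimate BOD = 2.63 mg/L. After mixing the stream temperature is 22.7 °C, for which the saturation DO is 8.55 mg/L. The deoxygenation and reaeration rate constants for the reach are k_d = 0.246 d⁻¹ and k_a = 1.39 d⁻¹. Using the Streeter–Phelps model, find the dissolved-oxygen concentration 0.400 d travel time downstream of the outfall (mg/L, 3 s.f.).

Mixed DO = (26.2×6.99 + 5.34×1.23)/(26.2+5.34) = 189.7/31.54 = 6.015 mg/L.
Mixed L₀ = (26.2×2.63 + 5.34×87.7)/(31.54) = 537.2/31.54 = 17.03 mg/L.
Initial deficit D₀ = C_s − DO₀ = 8.55 − 6.015 = 2.535 mg/L.
D(0.400) = [0.246×17.03/(1.39−0.246)](e^(−0.246×0.400) − e^(−1.39×0.400)) + 2.535 e^(−1.39×0.400)
= 3.663 × (0.9063 − 0.5735) + 2.535 × 0.5735 = 2.673 mg/L.
DO = 8.55 − 2.673 = 5.877 mg/L.

DO ≈ 5.88 mg/L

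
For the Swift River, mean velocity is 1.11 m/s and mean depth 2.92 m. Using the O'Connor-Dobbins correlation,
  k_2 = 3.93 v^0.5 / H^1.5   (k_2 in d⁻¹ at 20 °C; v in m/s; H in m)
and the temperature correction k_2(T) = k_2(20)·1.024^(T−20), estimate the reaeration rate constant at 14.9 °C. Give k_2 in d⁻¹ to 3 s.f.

k_2(20) = 3.93 × 1.11^0.5 / 2.92^1.5 = 3.93 × 1.054 / 4.990 = 0.8298 d⁻¹.
k_2(14.9) = 0.8298 × 1.024^(14.9−20) = 0.8298 × 0.8861 = 0.7353 d⁻¹.

k_2 ≈ 0.735 d⁻¹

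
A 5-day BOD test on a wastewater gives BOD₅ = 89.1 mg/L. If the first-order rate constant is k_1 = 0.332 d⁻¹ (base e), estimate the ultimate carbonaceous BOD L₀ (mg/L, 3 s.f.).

L₀ ≈ 110 mg/L

BOD₅ = L₀(1 − e^(−5k_1)) ⇒ L₀ = BOD₅ / (1 − e^(−5×0.332))
= 89.1 / (1 − 0.1901) = 89.1 / 0.8099 = 110.0 mg/L.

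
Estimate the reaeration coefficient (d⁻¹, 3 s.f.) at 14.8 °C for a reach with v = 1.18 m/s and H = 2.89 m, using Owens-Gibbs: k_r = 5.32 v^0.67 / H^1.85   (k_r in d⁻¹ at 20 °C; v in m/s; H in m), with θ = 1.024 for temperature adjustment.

k_r(20) = 5.32 × 1.18^0.67 / 2.89^1.85 = 5.32 × 1.117 / 7.123 = 0.8345 d⁻¹.
k_r(14.8) = 0.8345 × 1.024^(14.8−20) = 0.8345 × 0.8840 = 0.7377 d⁻¹.

k_r ≈ 0.738 d⁻¹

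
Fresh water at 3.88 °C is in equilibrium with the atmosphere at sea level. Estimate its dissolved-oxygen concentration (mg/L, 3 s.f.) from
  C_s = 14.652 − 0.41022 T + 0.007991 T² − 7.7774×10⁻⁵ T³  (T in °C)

C_s = 14.652 − 0.41022×3.88 + 0.007991×3.88² − 7.7774×10⁻⁵×3.88³ = 13.18 mg/L.

C_s ≈ 13.2 mg/L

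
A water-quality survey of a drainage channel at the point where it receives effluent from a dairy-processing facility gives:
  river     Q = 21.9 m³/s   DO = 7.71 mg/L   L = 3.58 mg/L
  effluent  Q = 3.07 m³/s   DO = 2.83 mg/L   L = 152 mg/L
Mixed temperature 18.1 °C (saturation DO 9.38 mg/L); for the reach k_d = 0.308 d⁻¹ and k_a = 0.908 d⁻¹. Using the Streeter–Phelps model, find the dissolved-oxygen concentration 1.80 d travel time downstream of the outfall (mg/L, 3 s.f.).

DO ≈ 4.69 mg/L

Mixed DO = (21.9×7.71 + 3.07×2.83)/(21.9+3.07) = 177.5/24.97 = 7.110 mg/L.
Mixed L₀ = (21.9×3.58 + 3.07×152)/(24.97) = 545.0/24.97 = 21.83 mg/L.
Initial deficit D₀ = C_s − DO₀ = 9.38 − 7.110 = 2.270 mg/L.
D(1.80) = [0.308×21.83/(0.908−0.308)](e^(−0.308×1.80) − e^(−0.908×1.80)) + 2.270 e^(−0.908×1.80)
= 11.20 × (0.5744 − 0.1951) + 2.270 × 0.1951 = 4.693 mg/L.
DO = 9.38 − 4.693 = 4.687 mg/L.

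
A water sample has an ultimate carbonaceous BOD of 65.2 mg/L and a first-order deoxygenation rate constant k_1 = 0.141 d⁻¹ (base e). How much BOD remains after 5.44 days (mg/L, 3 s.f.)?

L ≈ 30.3 mg/L

L_t = L₀ e^(−k_1 t) = 65.2 × e^(−0.141×5.44) = 65.2 × 0.4644 = 30.28 mg/L.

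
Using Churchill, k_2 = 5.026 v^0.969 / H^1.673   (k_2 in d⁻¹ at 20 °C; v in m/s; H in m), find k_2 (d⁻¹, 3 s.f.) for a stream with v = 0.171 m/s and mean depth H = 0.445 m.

k_2 = 5.026 × 0.171^0.969 / 0.445^1.673 = 5.026 × 0.1806 / 0.2581 = 3.518 d⁻¹.

k_2 ≈ 3.52 d⁻¹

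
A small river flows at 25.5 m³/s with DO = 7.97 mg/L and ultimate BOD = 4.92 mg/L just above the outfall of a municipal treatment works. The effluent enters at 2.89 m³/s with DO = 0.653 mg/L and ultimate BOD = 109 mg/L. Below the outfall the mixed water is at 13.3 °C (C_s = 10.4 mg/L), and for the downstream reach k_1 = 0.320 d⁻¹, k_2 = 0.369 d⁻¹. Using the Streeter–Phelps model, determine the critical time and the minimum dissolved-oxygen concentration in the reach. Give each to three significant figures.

t_c ≈ 2.26 d; minimum DO ≈ 3.87 mg/L

Mixed DO = (25.5×7.97 + 2.89×0.653)/(25.5+2.89) = 205.1/28.39 = 7.225 mg/L.
Mixed L₀ = (25.5×4.92 + 2.89×109)/(28.39) = 440.5/28.39 = 15.51 mg/L.
Initial deficit D₀ = C_s − DO₀ = 10.4 − 7.225 = 3.175 mg/L.
t_c = (1/0.04900) ln[(0.369/0.320)(1 − 3.175×0.04900/(0.320×15.51))] = 20.41 × ln(1.117) = 2.258 d.
D_c = (0.320/0.369) × 15.51 × e^(−0.320×2.258) = 0.8672 × 15.51 × 0.4855 = 6.532 mg/L.
Minimum DO = 10.4 − 6.532 = 3.868 mg/L.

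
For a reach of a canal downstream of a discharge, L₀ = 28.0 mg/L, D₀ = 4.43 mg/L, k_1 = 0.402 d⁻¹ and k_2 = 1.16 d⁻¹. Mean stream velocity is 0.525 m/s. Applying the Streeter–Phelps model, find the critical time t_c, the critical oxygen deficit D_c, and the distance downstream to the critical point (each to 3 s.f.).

t_c ≈ 0.931 d; D_c ≈ 6.67 mg/L; x_c ≈ 42.2 km

At the critical point dD/dt = 0, so k_1 L₀ e^(−k_1 t) = k_2 D. Substituting D(t) from the Streeter–Phelps equation and solving for t gives
t_c = ln[(k_2/k_1)(1 − D₀(k_2−k_1)/(k_1 L₀))] / (k_2−k_1).
Here k_2−k_1 = 0.7580 d⁻¹ and 1 − D₀(k_2−k_1)/(k_1 L₀) = 1 − 4.43×0.7580/(0.402×28.0) = 0.7017, so
t_c = ln(2.886 × 0.7017) / 0.7580 = 0.7054 / 0.7580 = 0.9307 d.
D_c = (k_1/k_2) L₀ e^(−k_1 t_c) = (0.402/1.16) × 28.0 × e^(−0.402×0.9307) = 0.3466 × 28.0 × 0.6879 = 6.675 mg/L.
x_c = v t_c = 0.525 m/s × 0.9307 d × 86400 s/d = 42210 m ≈ 42.2 km.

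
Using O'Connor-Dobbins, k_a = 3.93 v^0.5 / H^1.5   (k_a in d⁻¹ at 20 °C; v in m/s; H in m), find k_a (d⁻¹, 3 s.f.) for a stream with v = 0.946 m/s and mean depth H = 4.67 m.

k_a = 3.93 × 0.946^0.5 / 4.67^1.5 = 3.93 × 0.9726 / 10.09 = 0.3788 d⁻¹.

k_a ≈ 0.379 d⁻¹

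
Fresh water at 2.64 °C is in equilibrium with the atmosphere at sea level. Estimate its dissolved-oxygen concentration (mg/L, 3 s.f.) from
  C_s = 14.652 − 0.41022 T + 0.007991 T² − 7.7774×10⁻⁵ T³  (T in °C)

C_s = 14.652 − 0.41022×2.64 + 0.007991×2.64² − 7.7774×10⁻⁵×2.64³ = 13.62 mg/L.

C_s ≈ 13.6 mg/L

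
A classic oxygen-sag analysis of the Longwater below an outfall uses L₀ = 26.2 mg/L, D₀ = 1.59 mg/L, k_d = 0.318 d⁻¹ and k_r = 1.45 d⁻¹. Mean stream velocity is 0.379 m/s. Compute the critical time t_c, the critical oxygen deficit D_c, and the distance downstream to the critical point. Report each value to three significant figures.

t_c ≈ 1.13 d; D_c ≈ 4.02 mg/L; x_c ≈ 36.8 km

At the critical point dD/dt = 0, so k_d L₀ e^(−k_d t) = k_r D. Substituting D(t) from the Streeter–Phelps equation and solving for t gives
t_c = ln[(k_r/k_d)(1 − D₀(k_r−k_d)/(k_d L₀))] / (k_r−k_d).
Here k_r−k_d = 1.132 d⁻¹ and 1 − D₀(k_r−k_d)/(k_d L₀) = 1 − 1.59×1.132/(0.318×26.2) = 0.7840, so
t_c = ln(4.560 × 0.7840) / 1.132 = 1.274 / 1.132 = 1.125 d.
L(t_c) = L₀ e^(−k_d t_c) = 26.2 × 0.6992 = 18.32 mg/L, and at the critical point k_r D_c = k_d L, so D_c = (0.318/1.45) × 18.32 = 4.017 mg/L.
x_c = v t_c = 0.379 m/s × 1.125 d × 86400 s/d = 36850 m ≈ 36.8 km.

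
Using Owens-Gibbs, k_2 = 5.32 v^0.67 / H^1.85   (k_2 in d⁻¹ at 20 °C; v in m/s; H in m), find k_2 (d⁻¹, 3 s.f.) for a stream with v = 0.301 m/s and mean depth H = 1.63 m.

k_2 = 5.32 × 0.301^0.67 / 1.63^1.85 = 5.32 × 0.4473 / 2.469 = 0.9638 d⁻¹.

k_2 ≈ 0.964 d⁻¹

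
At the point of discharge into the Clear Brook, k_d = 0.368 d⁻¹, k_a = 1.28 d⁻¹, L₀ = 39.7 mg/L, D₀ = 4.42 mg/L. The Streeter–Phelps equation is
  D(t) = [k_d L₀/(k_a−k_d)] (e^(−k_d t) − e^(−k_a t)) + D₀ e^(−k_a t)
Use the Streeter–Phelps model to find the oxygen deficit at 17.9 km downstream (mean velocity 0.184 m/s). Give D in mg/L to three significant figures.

D ≈ 7.84 mg/L

Travel time t = x/v = 17.9 km / (0.184 m/s) = 17900 m / 0.184 m/s = 97280 s = 1.126 d.
k_d L₀/(k_a−k_d) = 0.368×39.7/(1.28−0.368) = 14.61/0.9120 = 16.02 mg/L.
e^(−k_d t) = e^(−0.368×1.126) = 0.6608; e^(−k_a t) = e^(−1.28×1.126) = 0.2366.
D = 16.02 × (0.6608 − 0.2366) + 4.42 × 0.2366 = 6.794 + 1.046 = 7.840 mg/L.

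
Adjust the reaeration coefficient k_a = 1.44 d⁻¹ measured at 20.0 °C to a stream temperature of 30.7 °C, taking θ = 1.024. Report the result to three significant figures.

k_a(T₂) = k_a(T₁) · θ^(T₂−T₁) = 1.44 × 1.024^(30.7−20.0)
= 1.44 × 1.024^10.7 = 1.44 × 1.289 = 1.856 d⁻¹.

k_a ≈ 1.86 d⁻¹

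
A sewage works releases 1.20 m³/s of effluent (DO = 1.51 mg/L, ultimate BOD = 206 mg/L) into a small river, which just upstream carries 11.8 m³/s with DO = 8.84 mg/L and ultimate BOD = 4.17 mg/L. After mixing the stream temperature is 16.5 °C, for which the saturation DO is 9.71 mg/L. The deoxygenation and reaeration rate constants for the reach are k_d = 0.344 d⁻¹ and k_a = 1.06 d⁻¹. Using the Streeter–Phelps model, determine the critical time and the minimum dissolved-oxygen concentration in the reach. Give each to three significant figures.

Mixed DO = (11.8×8.84 + 1.20×1.51)/(11.8+1.20) = 106.1/13.00 = 8.163 mg/L.
Mixed L₀ = (11.8×4.17 + 1.20×206)/(13.00) = 296.4/13.00 = 22.80 mg/L.
Initial deficit D₀ = C_s − DO₀ = 9.71 − 8.163 = 1.547 mg/L.
t_c = (1/0.7160) ln[(1.06/0.344)(1 − 1.547×0.7160/(0.344×22.80))] = 1.397 × ln(2.646) = 1.359 d.
D_c = (0.344/1.06) × 22.80 × e^(−0.344×1.359) = 0.3245 × 22.80 × 0.6265 = 4.636 mg/L.
Minimum DO = 9.71 − 4.636 = 5.074 mg/L.

t_c ≈ 1.36 d; minimum DO ≈ 5.07 mg/L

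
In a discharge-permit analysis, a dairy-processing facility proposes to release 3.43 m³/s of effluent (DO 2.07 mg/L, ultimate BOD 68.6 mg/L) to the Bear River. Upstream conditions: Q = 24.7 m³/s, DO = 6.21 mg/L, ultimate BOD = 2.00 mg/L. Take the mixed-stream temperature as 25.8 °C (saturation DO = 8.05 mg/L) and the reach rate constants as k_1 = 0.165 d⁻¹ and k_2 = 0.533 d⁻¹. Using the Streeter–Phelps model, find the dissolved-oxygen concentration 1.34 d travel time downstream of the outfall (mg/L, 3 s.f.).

DO ≈ 5.49 mg/L

Mixed DO = (24.7×6.21 + 3.43×2.07)/(24.7+3.43) = 160.5/28.13 = 5.705 mg/L.
Mixed L₀ = (24.7×2.00 + 3.43×68.6)/(28.13) = 284.7/28.13 = 10.12 mg/L.
Initial deficit D₀ = C_s − DO₀ = 8.05 − 5.705 = 2.345 mg/L.
D(1.34) = [0.165×10.12/(0.533−0.165)](e^(−0.165×1.34) − e^(−0.533×1.34)) + 2.345 e^(−0.533×1.34)
= 4.538 × (0.8016 − 0.4896) + 2.345 × 0.4896 = 2.564 mg/L.
DO = 8.05 − 2.564 = 5.486 mg/L.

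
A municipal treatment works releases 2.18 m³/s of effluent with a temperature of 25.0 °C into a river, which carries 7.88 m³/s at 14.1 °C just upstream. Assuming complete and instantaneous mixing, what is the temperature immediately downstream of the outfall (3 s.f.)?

16.5 °C

Flow-weighted mixing: C = (Q_r C_r + Q_w C_w)/(Q_r + Q_w)
= (7.88×14.1 + 2.18×25.0)/(7.88 + 2.18) = 165.6/10.06 = 16.46 °C.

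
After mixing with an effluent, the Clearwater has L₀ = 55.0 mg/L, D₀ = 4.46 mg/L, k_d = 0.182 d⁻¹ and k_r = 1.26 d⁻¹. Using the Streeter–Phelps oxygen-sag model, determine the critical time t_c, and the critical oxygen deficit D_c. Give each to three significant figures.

t_c ≈ 1.19 d; D_c ≈ 6.40 mg/L

t_c = [1/(k_r−k_d)] ln[(k_r/k_d)(1 − D₀(k_r−k_d)/(k_d L₀))]
= [1/(1.26−0.182)] ln[(1.26/0.182)(1 − 4.46×1.078/(0.182×55.0))]
= (1/1.078) ln[6.923 × 0.5197] = 0.9276 × ln(3.598) = 0.9276 × 1.280 = 1.188 d.
L(t_c) = L₀ e^(−k_d t_c) = 55.0 × 0.8056 = 44.31 mg/L, and at the critical point k_r D_c = k_d L, so D_c = (0.182/1.26) × 44.31 = 6.400 mg/L.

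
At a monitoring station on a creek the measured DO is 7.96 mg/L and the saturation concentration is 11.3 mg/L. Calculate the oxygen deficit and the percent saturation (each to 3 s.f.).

D ≈ 3.34 mg/L; 70.4 % saturation

D = C_s − C = 11.3 − 7.96 = 3.34 mg/L.
% saturation = 7.96/11.3 × 100 = 70.4 %.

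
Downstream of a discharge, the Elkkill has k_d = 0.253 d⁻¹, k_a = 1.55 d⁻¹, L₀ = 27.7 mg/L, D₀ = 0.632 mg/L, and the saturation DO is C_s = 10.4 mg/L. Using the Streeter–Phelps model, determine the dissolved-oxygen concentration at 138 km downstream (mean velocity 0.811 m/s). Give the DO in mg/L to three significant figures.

DO ≈ 7.34 mg/L

Travel time t = x/v = 138 km / (0.811 m/s) = 138000 m / 0.811 m/s = 170200 s = 1.969 d.
k_d L₀/(k_a−k_d) = 0.253×27.7/(1.55−0.253) = 7.008/1.297 = 5.403 mg/L.
e^(−k_d t) = e^(−0.253×1.969) = 0.6076; e^(−k_a t) = e^(−1.55×1.969) = 0.04723.
D = 5.403 × (0.6076 − 0.04723) + 0.632 × 0.04723 = 3.028 + 0.02985 = 3.058 mg/L.
DO = C_s − D = 10.4 − 3.058 = 7.342 mg/L.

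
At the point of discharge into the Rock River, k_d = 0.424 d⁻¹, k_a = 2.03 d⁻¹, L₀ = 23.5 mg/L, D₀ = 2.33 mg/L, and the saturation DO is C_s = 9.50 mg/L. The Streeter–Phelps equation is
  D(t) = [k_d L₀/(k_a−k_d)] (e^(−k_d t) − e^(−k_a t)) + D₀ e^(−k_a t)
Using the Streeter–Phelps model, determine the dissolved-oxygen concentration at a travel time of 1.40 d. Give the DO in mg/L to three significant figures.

k_d L₀/(k_a−k_d) = 0.424×23.5/(2.03−0.424) = 9.964/1.606 = 6.204 mg/L.
e^(−k_d t) = e^(−0.424×1.400) = 0.5523; e^(−k_a t) = e^(−2.03×1.400) = 0.05831.
D = 6.204 × (0.5523 − 0.05831) + 2.33 × 0.05831 = 3.065 + 0.1359 = 3.201 mg/L.
DO = C_s − D = 9.50 − 3.201 = 6.299 mg/L.

DO ≈ 6.30 mg/L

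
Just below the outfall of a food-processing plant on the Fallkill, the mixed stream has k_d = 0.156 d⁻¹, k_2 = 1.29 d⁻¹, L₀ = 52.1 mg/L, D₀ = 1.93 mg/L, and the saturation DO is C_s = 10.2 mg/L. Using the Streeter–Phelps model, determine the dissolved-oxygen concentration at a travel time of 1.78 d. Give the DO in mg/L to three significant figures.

k_d L₀/(k_2−k_d) = 0.156×52.1/(1.29−0.156) = 8.128/1.134 = 7.167 mg/L.
e^(−k_d t) = e^(−0.156×1.780) = 0.7575; e^(−k_2 t) = e^(−1.29×1.780) = 0.1006.
D = 7.167 × (0.7575 − 0.1006) + 1.93 × 0.1006 = 4.708 + 0.1942 = 4.902 mg/L.
DO = C_s − D = 10.2 − 4.902 = 5.298 mg/L.

DO ≈ 5.30 mg/L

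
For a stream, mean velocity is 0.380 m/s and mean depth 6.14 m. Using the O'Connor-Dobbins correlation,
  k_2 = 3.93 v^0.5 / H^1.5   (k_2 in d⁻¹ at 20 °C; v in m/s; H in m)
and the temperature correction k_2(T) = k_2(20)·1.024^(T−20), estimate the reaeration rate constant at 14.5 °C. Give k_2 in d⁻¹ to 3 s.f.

k_2(20) = 3.93 × 0.380^0.5 / 6.14^1.5 = 3.93 × 0.6164 / 15.21 = 0.1592 d⁻¹.
k_2(14.5) = 0.1592 × 1.024^(14.5−20) = 0.1592 × 0.8777 = 0.1398 d⁻¹.

k_2 ≈ 0.140 d⁻¹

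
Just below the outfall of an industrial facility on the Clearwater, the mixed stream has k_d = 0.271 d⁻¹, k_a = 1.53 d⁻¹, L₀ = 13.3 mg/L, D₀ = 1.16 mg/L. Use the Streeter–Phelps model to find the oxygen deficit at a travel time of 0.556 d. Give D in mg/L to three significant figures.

D ≈ 1.74 mg/L

k_d L₀/(k_a−k_d) = 0.271×13.3/(1.53−0.271) = 3.604/1.259 = 2.863 mg/L.
e^(−k_d t) = e^(−0.271×0.5560) = 0.8601; e^(−k_a t) = e^(−1.53×0.5560) = 0.4271.
D = 2.863 × (0.8601 − 0.4271) + 1.16 × 0.4271 = 1.240 + 0.4955 = 1.735 mg/L.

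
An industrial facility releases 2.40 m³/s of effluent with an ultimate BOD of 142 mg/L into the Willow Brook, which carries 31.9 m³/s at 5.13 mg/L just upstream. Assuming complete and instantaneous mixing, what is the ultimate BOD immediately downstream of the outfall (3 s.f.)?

14.7 mg/L

Flow-weighted mixing: C = (Q_r C_r + Q_w C_w)/(Q_r + Q_w)
= (31.9×5.13 + 2.40×142)/(31.9 + 2.40) = 504.4/34.30 = 14.71 mg/L.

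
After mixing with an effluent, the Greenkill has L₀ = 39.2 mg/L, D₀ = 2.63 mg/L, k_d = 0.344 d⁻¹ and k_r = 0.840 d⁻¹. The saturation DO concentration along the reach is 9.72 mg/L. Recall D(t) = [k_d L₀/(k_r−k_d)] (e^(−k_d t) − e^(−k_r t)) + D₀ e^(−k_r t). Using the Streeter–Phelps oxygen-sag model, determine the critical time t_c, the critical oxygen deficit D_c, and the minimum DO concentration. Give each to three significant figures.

At the critical point dD/dt = 0, so k_d L₀ e^(−k_d t) = k_r D. Substituting D(t) from the Streeter–Phelps equation and solving for t gives
t_c = ln[(k_r/k_d)(1 − D₀(k_r−k_d)/(k_d L₀))] / (k_r−k_d).
Here k_r−k_d = 0.4960 d⁻¹ and 1 − D₀(k_r−k_d)/(k_d L₀) = 1 − 2.63×0.4960/(0.344×39.2) = 0.9033, so
t_c = ln(2.442 × 0.9033) / 0.4960 = 0.7910 / 0.4960 = 1.595 d.
D_c = (k_d/k_r) L₀ e^(−k_d t_c) = (0.344/0.840) × 39.2 × e^(−0.344×1.595) = 0.4095 × 39.2 × 0.5778 = 9.275 mg/L.
Minimum DO = C_s − D_c = 9.72 − 9.275 = 0.4451 mg/L.

t_c ≈ 1.59 d; D_c ≈ 9.27 mg/L; min DO ≈ 0.445 mg/L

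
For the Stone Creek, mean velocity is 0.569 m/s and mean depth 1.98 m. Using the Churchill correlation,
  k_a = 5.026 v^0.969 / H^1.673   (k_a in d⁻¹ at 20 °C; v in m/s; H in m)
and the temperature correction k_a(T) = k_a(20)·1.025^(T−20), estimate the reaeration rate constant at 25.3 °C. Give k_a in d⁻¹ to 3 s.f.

k_a ≈ 1.06 d⁻¹

k_a(20) = 5.026 × 0.569^0.969 / 1.98^1.673 = 5.026 × 0.5790 / 3.136 = 0.9281 d⁻¹.
k_a(25.3) = 0.9281 × 1.025^(25.3−20) = 0.9281 × 1.140 = 1.058 d⁻¹.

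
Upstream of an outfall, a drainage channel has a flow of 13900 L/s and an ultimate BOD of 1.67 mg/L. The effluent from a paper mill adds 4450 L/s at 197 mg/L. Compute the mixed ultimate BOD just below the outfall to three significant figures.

49.0 mg/L

Flow-weighted mixing: C = (Q_r C_r + Q_w C_w)/(Q_r + Q_w)
= (13900×1.67 + 4450×197)/(13900 + 4450) = 899900/18350 = 49.04 mg/L.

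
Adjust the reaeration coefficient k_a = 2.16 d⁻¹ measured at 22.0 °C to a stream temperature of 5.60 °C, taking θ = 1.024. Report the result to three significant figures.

k_a(T₂) = k_a(T₁) · θ^(T₂−T₁) = 2.16 × 1.024^(5.60−22.0)
= 2.16 × 1.024^-16.4 = 2.16 × 0.6778 = 1.464 d⁻¹.

k_a ≈ 1.46 d⁻¹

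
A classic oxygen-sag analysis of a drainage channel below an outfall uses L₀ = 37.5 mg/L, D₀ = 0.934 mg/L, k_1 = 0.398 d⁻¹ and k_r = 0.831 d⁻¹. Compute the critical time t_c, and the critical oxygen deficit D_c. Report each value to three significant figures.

With k_r/k_1 = 2.088 and 1 − D₀(k_r−k_1)/(k_1 L₀) = 0.9729,
t_c = ln(2.088 × 0.9729) / (0.831 − 0.398) = ln(2.031) / 0.4330 = 0.7087/0.4330 = 1.637 d.
L(t_c) = L₀ e^(−k_1 t_c) = 37.5 × 0.5213 = 19.55 mg/L, and at the critical point k_r D_c = k_1 L, so D_c = (0.398/0.831) × 19.55 = 9.363 mg/L.

t_c ≈ 1.64 d; D_c ≈ 9.36 mg/L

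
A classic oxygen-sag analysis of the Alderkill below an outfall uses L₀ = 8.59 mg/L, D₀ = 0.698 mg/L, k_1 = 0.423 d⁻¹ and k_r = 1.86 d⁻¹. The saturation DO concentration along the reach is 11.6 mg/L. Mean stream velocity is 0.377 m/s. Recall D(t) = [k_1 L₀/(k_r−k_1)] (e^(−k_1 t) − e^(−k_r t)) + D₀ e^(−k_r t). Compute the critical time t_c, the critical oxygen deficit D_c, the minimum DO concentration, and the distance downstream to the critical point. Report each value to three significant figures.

t_c ≈ 0.806 d; D_c ≈ 1.39 mg/L; min DO ≈ 10.2 mg/L; x_c ≈ 26.2 km

t_c = [1/(k_r−k_1)] ln[(k_r/k_1)(1 − D₀(k_r−k_1)/(k_1 L₀))]
= [1/(1.86−0.423)] ln[(1.86/0.423)(1 − 0.698×1.437/(0.423×8.59))]
= (1/1.437) ln[4.397 × 0.7240] = 0.6959 × ln(3.183) = 0.6959 × 1.158 = 0.8058 d.
D_c = (k_1/k_r) L₀ e^(−k_1 t_c) = (0.423/1.86) × 8.59 × e^(−0.423×0.8058) = 0.2274 × 8.59 × 0.7112 = 1.389 mg/L.
Minimum DO = C_s − D_c = 11.6 − 1.389 = 10.21 mg/L.
x_c = v t_c = 0.377 m/s × 0.8058 d × 86400 s/d = 26250 m ≈ 26.2 km.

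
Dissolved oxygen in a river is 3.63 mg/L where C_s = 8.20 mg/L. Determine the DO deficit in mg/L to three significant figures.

D = C_s − C = 8.20 − 3.63 = 4.57 mg/L.

D ≈ 4.57 mg/L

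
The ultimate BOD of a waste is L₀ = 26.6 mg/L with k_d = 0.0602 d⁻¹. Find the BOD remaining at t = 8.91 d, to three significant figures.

L_t = L₀ e^(−k_d t) = 26.6 × e^(−0.0602×8.91) = 26.6 × 0.5849 = 15.56 mg/L.

L ≈ 15.6 mg/L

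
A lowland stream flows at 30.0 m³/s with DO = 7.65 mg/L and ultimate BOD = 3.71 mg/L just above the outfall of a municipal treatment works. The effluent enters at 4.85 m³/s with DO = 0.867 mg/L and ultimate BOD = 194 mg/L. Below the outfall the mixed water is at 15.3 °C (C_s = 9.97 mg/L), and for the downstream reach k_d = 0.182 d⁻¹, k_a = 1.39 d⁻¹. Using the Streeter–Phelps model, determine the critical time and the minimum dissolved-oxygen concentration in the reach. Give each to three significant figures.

t_c ≈ 0.636 d; minimum DO ≈ 6.45 mg/L

Mixed DO = (30.0×7.65 + 4.85×0.867)/(30.0+4.85) = 233.7/34.85 = 6.706 mg/L.
Mixed L₀ = (30.0×3.71 + 4.85×194)/(34.85) = 1052/34.85 = 30.19 mg/L.
Initial deficit D₀ = C_s − DO₀ = 9.97 − 6.706 = 3.264 mg/L.
t_c = (1/1.208) ln[(1.39/0.182)(1 − 3.264×1.208/(0.182×30.19))] = 0.8278 × ln(2.157) = 0.6364 d.
D_c = (0.182/1.39) × 30.19 × e^(−0.182×0.6364) = 0.1309 × 30.19 × 0.8906 = 3.521 mg/L.
Minimum DO = 9.97 − 3.521 = 6.449 mg/L.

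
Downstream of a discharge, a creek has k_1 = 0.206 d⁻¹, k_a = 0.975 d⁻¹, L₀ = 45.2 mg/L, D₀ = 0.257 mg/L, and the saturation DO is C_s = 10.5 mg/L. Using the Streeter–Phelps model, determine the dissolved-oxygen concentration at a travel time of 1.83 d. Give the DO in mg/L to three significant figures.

DO ≈ 4.18 mg/L

k_1 L₀/(k_a−k_1) = 0.206×45.2/(0.975−0.206) = 9.311/0.7690 = 12.11 mg/L.
e^(−k_1 t) = e^(−0.206×1.830) = 0.6859; e^(−k_a t) = e^(−0.975×1.830) = 0.1679.
D = 12.11 × (0.6859 − 0.1679) + 0.257 × 0.1679 = 6.272 + 0.04316 = 6.315 mg/L.
DO = C_s − D = 10.5 − 6.315 = 4.185 mg/L.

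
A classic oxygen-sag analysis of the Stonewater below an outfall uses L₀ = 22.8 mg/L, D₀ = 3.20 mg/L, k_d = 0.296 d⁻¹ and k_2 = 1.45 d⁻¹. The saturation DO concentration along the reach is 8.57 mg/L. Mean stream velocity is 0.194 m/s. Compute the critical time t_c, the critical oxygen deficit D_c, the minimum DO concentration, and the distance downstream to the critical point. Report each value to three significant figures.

t_c ≈ 0.690 d; D_c ≈ 3.79 mg/L; min DO ≈ 4.78 mg/L; x_c ≈ 11.6 km

With k_2/k_d = 4.899 and 1 − D₀(k_2−k_d)/(k_d L₀) = 0.4528,
t_c = ln(4.899 × 0.4528) / (1.45 − 0.296) = ln(2.218) / 1.154 = 0.7967/1.154 = 0.6904 d.
L(t_c) = L₀ e^(−k_d t_c) = 22.8 × 0.8152 = 18.59 mg/L, and at the critical point k_2 D_c = k_d L, so D_c = (0.296/1.45) × 18.59 = 3.794 mg/L.
Minimum DO = C_s − D_c = 8.57 − 3.794 = 4.776 mg/L.
x_c = v t_c = 0.194 m/s × 0.6904 d × 86400 s/d = 11570 m ≈ 11.6 km.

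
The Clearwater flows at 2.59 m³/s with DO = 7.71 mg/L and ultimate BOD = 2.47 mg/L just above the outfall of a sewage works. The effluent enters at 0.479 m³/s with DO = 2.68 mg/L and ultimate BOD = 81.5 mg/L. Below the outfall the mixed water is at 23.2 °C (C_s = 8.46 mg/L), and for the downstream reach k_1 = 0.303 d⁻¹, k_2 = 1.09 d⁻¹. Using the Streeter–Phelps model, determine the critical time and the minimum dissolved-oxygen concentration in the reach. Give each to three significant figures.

t_c ≈ 1.23 d; minimum DO ≈ 5.62 mg/L

Mixed DO = (2.59×7.71 + 0.479×2.68)/(2.59+0.479) = 21.25/3.069 = 6.925 mg/L.
Mixed L₀ = (2.59×2.47 + 0.479×81.5)/(3.069) = 45.44/3.069 = 14.80 mg/L.
Initial deficit D₀ = C_s − DO₀ = 8.46 − 6.925 = 1.535 mg/L.
t_c = (1/0.7870) ln[(1.09/0.303)(1 − 1.535×0.7870/(0.303×14.80))] = 1.271 × ln(2.629) = 1.228 d.
D_c = (0.303/1.09) × 14.80 × e^(−0.303×1.228) = 0.2780 × 14.80 × 0.6893 = 2.837 mg/L.
Minimum DO = 8.46 − 2.837 = 5.623 mg/L.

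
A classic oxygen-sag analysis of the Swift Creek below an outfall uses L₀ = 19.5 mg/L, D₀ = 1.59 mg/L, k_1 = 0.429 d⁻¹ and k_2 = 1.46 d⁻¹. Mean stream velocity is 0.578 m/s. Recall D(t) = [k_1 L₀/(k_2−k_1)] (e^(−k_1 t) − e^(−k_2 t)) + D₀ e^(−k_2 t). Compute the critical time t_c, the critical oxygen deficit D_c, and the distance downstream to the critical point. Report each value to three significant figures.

t_c ≈ 0.976 d; D_c ≈ 3.77 mg/L; x_c ≈ 48.8 km

t_c = [1/(k_2−k_1)] ln[(k_2/k_1)(1 − D₀(k_2−k_1)/(k_1 L₀))]
= [1/(1.46−0.429)] ln[(1.46/0.429)(1 − 1.59×1.031/(0.429×19.5))]
= (1/1.031) ln[3.403 × 0.8040] = 0.9699 × ln(2.736) = 0.9699 × 1.007 = 0.9764 d.
D_c = (k_1/k_2) L₀ e^(−k_1 t_c) = (0.429/1.46) × 19.5 × e^(−0.429×0.9764) = 0.2938 × 19.5 × 0.6578 = 3.769 mg/L.
x_c = v t_c = 0.578 m/s × 0.9764 d × 86400 s/d = 48760 m ≈ 48.8 km.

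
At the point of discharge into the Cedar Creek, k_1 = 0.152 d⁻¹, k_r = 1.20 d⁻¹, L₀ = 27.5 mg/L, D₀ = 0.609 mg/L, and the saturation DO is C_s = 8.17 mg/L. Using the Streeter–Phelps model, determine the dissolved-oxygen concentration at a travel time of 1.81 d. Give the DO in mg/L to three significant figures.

DO ≈ 5.53 mg/L

k_1 L₀/(k_r−k_1) = 0.152×27.5/(1.20−0.152) = 4.180/1.048 = 3.989 mg/L.
e^(−k_1 t) = e^(−0.152×1.810) = 0.7595; e^(−k_r t) = e^(−1.20×1.810) = 0.1139.
D = 3.989 × (0.7595 − 0.1139) + 0.609 × 0.1139 = 2.575 + 0.06940 = 2.644 mg/L.
DO = C_s − D = 8.17 − 2.644 = 5.526 mg/L.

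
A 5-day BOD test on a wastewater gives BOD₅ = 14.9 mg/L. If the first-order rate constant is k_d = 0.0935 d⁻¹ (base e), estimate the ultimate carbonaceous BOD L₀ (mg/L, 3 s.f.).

L₀ ≈ 39.9 mg/L

BOD₅ = L₀(1 − e^(−5k_d)) ⇒ L₀ = BOD₅ / (1 − e^(−5×0.0935))
= 14.9 / (1 − 0.6266) = 14.9 / 0.3734 = 39.90 mg/L.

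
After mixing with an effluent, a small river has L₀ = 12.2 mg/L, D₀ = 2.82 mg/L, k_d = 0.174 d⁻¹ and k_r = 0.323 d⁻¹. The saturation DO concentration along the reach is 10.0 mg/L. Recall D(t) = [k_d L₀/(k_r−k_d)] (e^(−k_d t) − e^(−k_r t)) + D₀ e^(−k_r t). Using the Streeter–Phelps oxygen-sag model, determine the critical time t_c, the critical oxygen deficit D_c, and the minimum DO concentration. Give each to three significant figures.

t_c ≈ 2.67 d; D_c ≈ 4.13 mg/L; min DO ≈ 5.87 mg/L

At the critical point dD/dt = 0, so k_d L₀ e^(−k_d t) = k_r D. Substituting D(t) from the Streeter–Phelps equation and solving for t gives
t_c = ln[(k_r/k_d)(1 − D₀(k_r−k_d)/(k_d L₀))] / (k_r−k_d).
Here k_r−k_d = 0.1490 d⁻¹ and 1 − D₀(k_r−k_d)/(k_d L₀) = 1 − 2.82×0.1490/(0.174×12.2) = 0.8021, so
t_c = ln(1.856 × 0.8021) / 0.1490 = 0.3980 / 0.1490 = 2.671 d.
D_c = (k_d/k_r) L₀ e^(−k_d t_c) = (0.174/0.323) × 12.2 × e^(−0.174×2.671) = 0.5387 × 12.2 × 0.6283 = 4.129 mg/L.
Minimum DO = C_s − D_c = 10.0 − 4.129 = 5.871 mg/L.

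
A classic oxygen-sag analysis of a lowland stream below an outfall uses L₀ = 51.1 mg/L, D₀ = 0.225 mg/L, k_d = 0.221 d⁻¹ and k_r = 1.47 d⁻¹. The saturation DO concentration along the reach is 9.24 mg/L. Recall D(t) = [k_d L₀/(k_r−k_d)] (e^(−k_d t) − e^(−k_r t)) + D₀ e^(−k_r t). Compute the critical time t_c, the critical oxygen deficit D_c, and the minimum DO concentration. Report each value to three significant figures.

At the critical point dD/dt = 0, so k_d L₀ e^(−k_d t) = k_r D. Substituting D(t) from the Streeter–Phelps equation and solving for t gives
t_c = ln[(k_r/k_d)(1 − D₀(k_r−k_d)/(k_d L₀))] / (k_r−k_d).
Here k_r−k_d = 1.249 d⁻¹ and 1 − D₀(k_r−k_d)/(k_d L₀) = 1 − 0.225×1.249/(0.221×51.1) = 0.9751, so
t_c = ln(6.652 × 0.9751) / 1.249 = 1.870 / 1.249 = 1.497 d.
L(t_c) = L₀ e^(−k_d t_c) = 51.1 × 0.7183 = 36.71 mg/L, and at the critical point k_r D_c = k_d L, so D_c = (0.221/1.47) × 36.71 = 5.519 mg/L.
Minimum DO = C_s − D_c = 9.24 − 5.519 = 3.721 mg/L.

t_c ≈ 1.50 d; D_c ≈ 5.52 mg/L; min DO ≈ 3.72 mg/L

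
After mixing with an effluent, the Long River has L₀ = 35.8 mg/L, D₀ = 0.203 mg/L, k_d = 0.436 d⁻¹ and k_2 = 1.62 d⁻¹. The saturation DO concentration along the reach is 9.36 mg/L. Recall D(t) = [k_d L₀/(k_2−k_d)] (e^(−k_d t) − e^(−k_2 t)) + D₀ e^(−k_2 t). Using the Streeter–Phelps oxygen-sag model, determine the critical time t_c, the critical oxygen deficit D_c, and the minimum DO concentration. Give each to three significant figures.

t_c ≈ 1.10 d; D_c ≈ 5.98 mg/L; min DO ≈ 3.38 mg/L

At the critical point dD/dt = 0, so k_d L₀ e^(−k_d t) = k_2 D. Substituting D(t) from the Streeter–Phelps equation and solving for t gives
t_c = ln[(k_2/k_d)(1 − D₀(k_2−k_d)/(k_d L₀))] / (k_2−k_d).
Here k_2−k_d = 1.184 d⁻¹ and 1 − D₀(k_2−k_d)/(k_d L₀) = 1 − 0.203×1.184/(0.436×35.8) = 0.9846, so
t_c = ln(3.716 × 0.9846) / 1.184 = 1.297 / 1.184 = 1.095 d.
L(t_c) = L₀ e^(−k_d t_c) = 35.8 × 0.6203 = 22.21 mg/L, and at the critical point k_2 D_c = k_d L, so D_c = (0.436/1.62) × 22.21 = 5.976 mg/L.
Minimum DO = C_s − D_c = 9.36 − 5.976 = 3.384 mg/L.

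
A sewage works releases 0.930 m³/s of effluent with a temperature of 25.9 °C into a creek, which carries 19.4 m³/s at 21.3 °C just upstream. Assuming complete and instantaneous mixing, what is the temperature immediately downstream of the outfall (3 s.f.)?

Flow-weighted mixing: C = (Q_r C_r + Q_w C_w)/(Q_r + Q_w)
= (19.4×21.3 + 0.930×25.9)/(19.4 + 0.930) = 437.3/20.33 = 21.51 °C.

21.5 °C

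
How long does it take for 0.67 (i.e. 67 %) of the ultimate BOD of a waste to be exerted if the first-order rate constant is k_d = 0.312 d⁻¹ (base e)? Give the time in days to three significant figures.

t ≈ 3.55 d

y/L₀ = 1 − e^(−k_d t) = 0.67 ⇒ e^(−k_d t) = 0.330
t = −ln(0.330) / 0.312 = 1.109 / 0.312 = 3.553 d.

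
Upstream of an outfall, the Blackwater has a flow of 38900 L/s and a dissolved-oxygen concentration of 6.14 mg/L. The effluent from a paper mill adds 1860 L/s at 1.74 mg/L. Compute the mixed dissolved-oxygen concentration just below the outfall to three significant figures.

5.94 mg/L

Flow-weighted mixing: C = (Q_r C_r + Q_w C_w)/(Q_r + Q_w)
= (38900×6.14 + 1860×1.74)/(38900 + 1860) = 242100/40760 = 5.939 mg/L.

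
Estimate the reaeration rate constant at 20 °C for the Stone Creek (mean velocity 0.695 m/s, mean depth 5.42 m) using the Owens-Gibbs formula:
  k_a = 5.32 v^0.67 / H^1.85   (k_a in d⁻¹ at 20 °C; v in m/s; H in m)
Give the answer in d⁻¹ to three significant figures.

k_a ≈ 0.183 d⁻¹

k_a = 5.32 × 0.695^0.67 / 5.42^1.85 = 5.32 × 0.7837 / 22.80 = 0.1829 d⁻¹.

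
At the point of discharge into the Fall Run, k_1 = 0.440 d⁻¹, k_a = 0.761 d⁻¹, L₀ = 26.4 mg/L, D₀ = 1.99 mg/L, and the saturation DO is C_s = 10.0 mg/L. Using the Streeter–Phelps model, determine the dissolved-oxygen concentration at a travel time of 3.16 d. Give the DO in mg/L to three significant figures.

DO ≈ 4.08 mg/L

k_1 L₀/(k_a−k_1) = 0.440×26.4/(0.761−0.440) = 11.62/0.3210 = 36.19 mg/L.
e^(−k_1 t) = e^(−0.440×3.160) = 0.2490; e^(−k_a t) = e^(−0.761×3.160) = 0.09029.
D = 36.19 × (0.2490 − 0.09029) + 1.99 × 0.09029 = 5.742 + 0.1797 = 5.922 mg/L.
DO = C_s − D = 10.0 − 5.922 = 4.078 mg/L.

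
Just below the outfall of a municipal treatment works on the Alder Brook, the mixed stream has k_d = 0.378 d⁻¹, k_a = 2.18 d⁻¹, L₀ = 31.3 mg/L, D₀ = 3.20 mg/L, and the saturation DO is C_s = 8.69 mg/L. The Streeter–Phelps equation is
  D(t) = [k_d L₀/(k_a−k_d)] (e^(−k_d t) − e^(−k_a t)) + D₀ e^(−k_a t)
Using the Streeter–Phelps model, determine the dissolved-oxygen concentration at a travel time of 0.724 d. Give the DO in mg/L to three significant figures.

DO ≈ 4.39 mg/L

k_d L₀/(k_a−k_d) = 0.378×31.3/(2.18−0.378) = 11.83/1.802 = 6.566 mg/L.
e^(−k_d t) = e^(−0.378×0.7240) = 0.7606; e^(−k_a t) = e^(−2.18×0.7240) = 0.2063.
D = 6.566 × (0.7606 − 0.2063) + 3.20 × 0.2063 = 3.639 + 0.6602 = 4.299 mg/L.
DO = C_s − D = 8.69 − 4.299 = 4.391 mg/L.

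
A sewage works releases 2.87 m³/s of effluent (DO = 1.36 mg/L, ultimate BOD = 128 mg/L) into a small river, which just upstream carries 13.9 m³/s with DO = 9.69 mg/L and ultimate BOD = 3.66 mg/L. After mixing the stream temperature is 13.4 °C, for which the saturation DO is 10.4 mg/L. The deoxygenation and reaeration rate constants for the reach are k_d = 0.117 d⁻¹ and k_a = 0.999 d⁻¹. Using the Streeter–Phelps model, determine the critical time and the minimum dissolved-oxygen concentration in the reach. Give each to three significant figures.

Mixed DO = (13.9×9.69 + 2.87×1.36)/(13.9+2.87) = 138.6/16.77 = 8.264 mg/L.
Mixed L₀ = (13.9×3.66 + 2.87×128)/(16.77) = 418.2/16.77 = 24.94 mg/L.
Initial deficit D₀ = C_s − DO₀ = 10.4 − 8.264 = 2.136 mg/L.
t_c = (1/0.8820) ln[(0.999/0.117)(1 − 2.136×0.8820/(0.117×24.94))] = 1.134 × ln(3.027) = 1.256 d.
D_c = (0.117/0.999) × 24.94 × e^(−0.117×1.256) = 0.1171 × 24.94 × 0.8634 = 2.522 mg/L.
Minimum DO = 10.4 − 2.522 = 7.878 mg/L.

t_c ≈ 1.26 d; minimum DO ≈ 7.88 mg/L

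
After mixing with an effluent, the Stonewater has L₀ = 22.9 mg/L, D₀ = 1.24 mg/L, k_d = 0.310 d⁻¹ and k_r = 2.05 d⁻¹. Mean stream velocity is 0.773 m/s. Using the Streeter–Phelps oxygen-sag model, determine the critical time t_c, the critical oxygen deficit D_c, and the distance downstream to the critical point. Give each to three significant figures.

t_c ≈ 0.877 d; D_c ≈ 2.64 mg/L; x_c ≈ 58.6 km

With k_r/k_d = 6.613 and 1 − D₀(k_r−k_d)/(k_d L₀) = 0.6961,
t_c = ln(6.613 × 0.6961) / (2.05 − 0.310) = ln(4.603) / 1.740 = 1.527/1.740 = 0.8774 d.
L(t_c) = L₀ e^(−k_d t_c) = 22.9 × 0.7619 = 17.45 mg/L, and at the critical point k_r D_c = k_d L, so D_c = (0.310/2.05) × 17.45 = 2.638 mg/L.
x_c = v t_c = 0.773 m/s × 0.8774 d × 86400 s/d = 58600 m ≈ 58.6 km.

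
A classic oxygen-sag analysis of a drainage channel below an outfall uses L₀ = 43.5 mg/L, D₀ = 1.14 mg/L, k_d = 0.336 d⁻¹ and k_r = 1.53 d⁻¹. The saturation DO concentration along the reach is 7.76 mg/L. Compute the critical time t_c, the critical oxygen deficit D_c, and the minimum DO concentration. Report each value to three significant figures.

t_c ≈ 1.19 d; D_c ≈ 6.41 mg/L; min DO ≈ 1.35 mg/L

t_c = [1/(k_r−k_d)] ln[(k_r/k_d)(1 − D₀(k_r−k_d)/(k_d L₀))]
= [1/(1.53−0.336)] ln[(1.53/0.336)(1 − 1.14×1.194/(0.336×43.5))]
= (1/1.194) ln[4.554 × 0.9069] = 0.8375 × ln(4.130) = 0.8375 × 1.418 = 1.188 d.
D_c = (k_d/k_r) L₀ e^(−k_d t_c) = (0.336/1.53) × 43.5 × e^(−0.336×1.188) = 0.2196 × 43.5 × 0.6709 = 6.409 mg/L.
Minimum DO = C_s − D_c = 7.76 − 6.409 = 1.351 mg/L.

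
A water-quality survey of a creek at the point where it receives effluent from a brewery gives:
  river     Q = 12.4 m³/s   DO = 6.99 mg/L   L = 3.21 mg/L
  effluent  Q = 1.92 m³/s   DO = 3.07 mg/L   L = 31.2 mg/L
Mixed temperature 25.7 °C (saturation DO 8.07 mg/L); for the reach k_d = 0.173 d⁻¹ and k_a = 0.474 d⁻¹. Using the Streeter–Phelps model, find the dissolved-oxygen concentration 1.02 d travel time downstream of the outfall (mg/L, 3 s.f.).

DO ≈ 6.19 mg/L

Mixed DO = (12.4×6.99 + 1.92×3.07)/(12.4+1.92) = 92.57/14.32 = 6.464 mg/L.
Mixed L₀ = (12.4×3.21 + 1.92×31.2)/(14.32) = 99.71/14.32 = 6.963 mg/L.
Initial deficit D₀ = C_s − DO₀ = 8.07 − 6.464 = 1.606 mg/L.
D(1.02) = [0.173×6.963/(0.474−0.173)](e^(−0.173×1.02) − e^(−0.474×1.02)) + 1.606 e^(−0.474×1.02)
= 4.002 × (0.8382 − 0.6166) + 1.606 × 0.6166 = 1.877 mg/L.
DO = 8.07 − 1.877 = 6.193 mg/L.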